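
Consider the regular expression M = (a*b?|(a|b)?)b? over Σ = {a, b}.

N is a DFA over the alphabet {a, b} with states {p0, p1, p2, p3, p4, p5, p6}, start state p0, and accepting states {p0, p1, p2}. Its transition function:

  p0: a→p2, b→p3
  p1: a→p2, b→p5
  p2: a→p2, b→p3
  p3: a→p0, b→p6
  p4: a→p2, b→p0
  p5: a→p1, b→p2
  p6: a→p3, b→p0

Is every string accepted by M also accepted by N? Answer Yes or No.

The string b is in L(M) but not in L(N).
So L(M) ⊄ L(N).

No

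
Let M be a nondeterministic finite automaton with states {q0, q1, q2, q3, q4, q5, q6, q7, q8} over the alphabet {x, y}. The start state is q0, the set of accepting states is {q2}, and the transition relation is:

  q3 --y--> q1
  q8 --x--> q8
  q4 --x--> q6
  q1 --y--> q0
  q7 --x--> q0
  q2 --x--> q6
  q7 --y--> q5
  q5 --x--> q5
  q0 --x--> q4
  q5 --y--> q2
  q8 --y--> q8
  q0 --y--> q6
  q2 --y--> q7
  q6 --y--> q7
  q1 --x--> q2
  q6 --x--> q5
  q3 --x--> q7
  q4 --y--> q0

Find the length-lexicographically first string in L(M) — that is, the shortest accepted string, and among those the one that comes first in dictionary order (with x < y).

A breadth-first search from q0 reaches an accepting state first via the path q0 → q6 → q5 → q2 on input yxy.
No string of length < 3 is accepted (BFS exhausts all shorter strings without reaching an accepting state), and yxy is the lexicographically least accepting string of length 3.

yxy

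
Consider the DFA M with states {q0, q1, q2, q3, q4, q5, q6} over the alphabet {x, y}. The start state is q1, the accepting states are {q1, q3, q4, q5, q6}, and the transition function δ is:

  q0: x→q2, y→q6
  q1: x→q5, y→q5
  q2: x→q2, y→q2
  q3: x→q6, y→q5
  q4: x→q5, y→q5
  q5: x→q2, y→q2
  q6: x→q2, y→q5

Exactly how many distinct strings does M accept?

The useful subgraph on states {q1, q5} is acyclic, so L(M) is finite; the longest accepting path visits 2 useful states, giving maximum string length 1.
Counting accepting paths from q1 by length: 1 of length 0, 2 of length 1. Total 3.

3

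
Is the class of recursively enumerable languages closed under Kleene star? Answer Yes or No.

Dovetail over all factorisations of the input into blocks and all step bounds, running the recogniser for L on every block of a factorisation; accept if some factorisation has all of its blocks accepted.
So the recursively enumerable languages are closed under Kleene star.

Yes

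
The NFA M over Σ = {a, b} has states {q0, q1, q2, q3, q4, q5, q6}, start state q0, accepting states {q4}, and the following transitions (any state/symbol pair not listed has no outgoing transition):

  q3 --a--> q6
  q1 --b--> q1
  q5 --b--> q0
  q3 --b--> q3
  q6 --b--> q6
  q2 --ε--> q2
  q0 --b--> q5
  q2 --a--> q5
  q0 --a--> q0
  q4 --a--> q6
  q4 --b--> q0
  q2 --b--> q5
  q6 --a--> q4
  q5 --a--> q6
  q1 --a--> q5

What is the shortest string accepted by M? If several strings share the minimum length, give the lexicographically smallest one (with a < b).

A breadth-first search from q0 reaches an accepting state first via the path q0 → q5 → q6 → q4 on input baa.
No string of length < 3 is accepted (BFS exhausts all shorter strings without reaching an accepting state), and baa is the lexicographically least accepting string of length 3.

baa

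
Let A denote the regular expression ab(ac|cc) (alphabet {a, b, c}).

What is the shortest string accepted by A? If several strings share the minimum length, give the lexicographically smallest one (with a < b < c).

By inspection of the expression, no string of length less than 4 matches, and abac is the lexicographically first match of length 4.

abac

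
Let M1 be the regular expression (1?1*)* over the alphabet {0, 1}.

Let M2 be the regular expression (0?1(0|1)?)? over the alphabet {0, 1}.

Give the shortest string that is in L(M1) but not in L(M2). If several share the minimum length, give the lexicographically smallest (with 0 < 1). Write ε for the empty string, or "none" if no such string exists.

111

The string 111 is accepted by M1 but not by M2.
No shorter string lies in the difference, and 111 is the lexicographically first length-3 string in L(M1) \ L(M2).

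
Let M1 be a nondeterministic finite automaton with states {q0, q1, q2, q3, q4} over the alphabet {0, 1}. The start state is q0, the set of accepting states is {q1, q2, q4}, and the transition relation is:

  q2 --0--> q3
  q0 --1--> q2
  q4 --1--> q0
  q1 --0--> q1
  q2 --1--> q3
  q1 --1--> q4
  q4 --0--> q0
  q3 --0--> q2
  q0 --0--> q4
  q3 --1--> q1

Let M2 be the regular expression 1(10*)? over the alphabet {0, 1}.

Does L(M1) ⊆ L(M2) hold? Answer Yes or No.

The string 0 is in L(M1) but not in L(M2).
So L(M1) ⊄ L(M2).

No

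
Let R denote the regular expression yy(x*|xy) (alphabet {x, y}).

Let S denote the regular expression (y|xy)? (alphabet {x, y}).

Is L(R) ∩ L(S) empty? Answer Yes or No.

Yes

Converting the expression R to a DFA (subset construction, then merging equivalent states) gives the minimal DFA with states {r0, r1, r2, r3, r4, r5, r6}, start state r0, accepting states {r3, r4, r5, r6} and transitions r0: x→r1, y→r2; r1: x→r1, y→r1; r2: x→r1, y→r3; r3: x→r4, y→r1; r4: x→r5, y→r6; r5: x→r5, y→r1; r6: x→r1, y→r1.
Converting the expression S to a DFA (subset construction, then merging equivalent states) gives the minimal DFA with states {s0, s1, s2, s3}, start state s0, accepting states {s0, s2} and transitions s0: x→s1, y→s2; s1: x→s3, y→s2; s2: x→s3, y→s3; s3: x→s3, y→s3.
Exploring the product automaton R × S from the start pair (r0, s0), following both machines on each input symbol, reaches 9 state pairs: (r0, s0), (r1, s1), (r2, s2), (r1, s3), (r1, s2), (r3, s3), (r4, s3), (r5, s3), (r6, s3).
R accepts in {r3, r4, r5, r6} and S accepts in {s0, s2}; no reachable pair has both components accepting, so no string drives both machines to acceptance simultaneously and L(R) ∩ L(S) = ∅.
So no string is accepted by both, and the intersection is empty.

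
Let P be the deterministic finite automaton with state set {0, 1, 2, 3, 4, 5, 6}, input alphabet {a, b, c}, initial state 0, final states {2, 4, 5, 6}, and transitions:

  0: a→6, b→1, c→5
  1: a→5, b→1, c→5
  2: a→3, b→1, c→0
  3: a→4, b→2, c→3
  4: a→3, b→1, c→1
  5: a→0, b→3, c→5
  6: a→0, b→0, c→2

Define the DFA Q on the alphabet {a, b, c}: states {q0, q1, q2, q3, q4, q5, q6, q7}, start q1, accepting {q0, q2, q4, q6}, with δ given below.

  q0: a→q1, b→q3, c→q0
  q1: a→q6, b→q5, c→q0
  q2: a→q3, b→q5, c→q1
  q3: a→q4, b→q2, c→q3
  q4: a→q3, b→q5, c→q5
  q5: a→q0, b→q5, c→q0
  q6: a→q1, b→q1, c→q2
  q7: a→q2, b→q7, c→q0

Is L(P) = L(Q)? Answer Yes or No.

Yes

Exploring the product automaton P × Q from the start pair (0, q1), following both machines on each input symbol, reaches 7 state pairs: (0, q1), (6, q6), (1, q5), (5, q0), (2, q2), (3, q3), (4, q4).
P accepts in {2, 4, 5, 6} and Q accepts in {q0, q2, q4, q6}. In every reachable pair the two components are either both accepting — (6, q6), (5, q0), (2, q2), (4, q4) — or both non-accepting, so no string is accepted by exactly one of the machines: L(P) \ L(Q) and L(Q) \ L(P) are both empty.
Hence every string is accepted by P iff it is accepted by Q, and the two languages coincide.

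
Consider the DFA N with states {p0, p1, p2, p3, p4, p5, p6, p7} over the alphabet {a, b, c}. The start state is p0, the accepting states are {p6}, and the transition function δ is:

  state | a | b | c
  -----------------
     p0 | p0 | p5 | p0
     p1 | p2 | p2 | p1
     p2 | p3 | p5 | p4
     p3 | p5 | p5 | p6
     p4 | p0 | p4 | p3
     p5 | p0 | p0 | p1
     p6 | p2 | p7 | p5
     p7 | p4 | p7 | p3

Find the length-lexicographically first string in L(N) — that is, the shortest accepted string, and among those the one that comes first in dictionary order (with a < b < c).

bcaac

A breadth-first search from p0 reaches an accepting state first via the path p0 → p5 → p1 → p2 → p3 → p6 on input bcaac.
No string of length < 5 is accepted (BFS exhausts all shorter strings without reaching an accepting state), and bcaac is the lexicographically least accepting string of length 5.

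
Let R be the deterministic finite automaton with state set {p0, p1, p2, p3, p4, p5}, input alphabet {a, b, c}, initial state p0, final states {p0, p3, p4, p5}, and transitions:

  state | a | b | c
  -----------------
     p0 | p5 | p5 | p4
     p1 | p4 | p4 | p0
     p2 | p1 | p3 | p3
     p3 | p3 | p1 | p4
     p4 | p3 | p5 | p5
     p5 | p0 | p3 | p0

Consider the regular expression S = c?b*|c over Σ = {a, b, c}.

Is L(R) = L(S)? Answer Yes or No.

The string a is accepted by R but rejected by S.
So L(R) ≠ L(S).

No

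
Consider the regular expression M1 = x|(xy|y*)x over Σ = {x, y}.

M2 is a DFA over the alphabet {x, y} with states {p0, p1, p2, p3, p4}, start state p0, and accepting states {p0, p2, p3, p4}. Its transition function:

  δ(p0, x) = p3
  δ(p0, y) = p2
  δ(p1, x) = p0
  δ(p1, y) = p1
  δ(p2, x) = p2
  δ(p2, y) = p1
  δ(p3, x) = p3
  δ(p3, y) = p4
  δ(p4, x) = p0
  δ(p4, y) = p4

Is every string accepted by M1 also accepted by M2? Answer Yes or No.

Yes

Converting the expression M1 to a DFA (subset construction, then merging equivalent states) gives the minimal DFA with states {r0, r1, r2, r3, r4, r5}, start state r0, accepting states {r1, r5} and transitions r0: x→r1, y→r2; r1: x→r3, y→r4; r2: x→r5, y→r2; r3: x→r3, y→r3; r4: x→r5, y→r3; r5: x→r3, y→r3.
Exploring the product automaton M1 × M2 from the start pair (r0, p0), following both machines on each input symbol, reaches 12 state pairs: (r0, p0), (r1, p3), (r2, p2), (r3, p3), (r4, p4), (r5, p2), (r2, p1), (r3, p4), (r5, p0), (r3, p2), (r3, p1), (r3, p0).
M1 accepts in {r1, r5} and M2 accepts in {p0, p2, p3, p4}. The reachable pairs whose M1-component is accepting are (r1, p3), (r5, p2), (r5, p0); in each of them the M2-component is accepting too, so the product for L(M1) \ L(M2) (M1-component accepting, M2-component rejecting) has no reachable accepting pair and the difference is empty.
Hence every string in L(M1) is also in L(M2).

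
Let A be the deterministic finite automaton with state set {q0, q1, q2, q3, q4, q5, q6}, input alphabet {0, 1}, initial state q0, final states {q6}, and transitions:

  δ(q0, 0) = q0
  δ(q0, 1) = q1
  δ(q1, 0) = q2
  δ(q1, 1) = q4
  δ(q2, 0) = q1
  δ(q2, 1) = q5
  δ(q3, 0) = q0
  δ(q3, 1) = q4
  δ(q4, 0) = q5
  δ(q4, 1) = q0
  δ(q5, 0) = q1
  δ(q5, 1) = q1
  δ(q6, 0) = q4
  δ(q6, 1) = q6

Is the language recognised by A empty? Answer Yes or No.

The states reachable from the start state are {q0, q1, q2, q4, q5}.
None of the accepting states {q6} is reachable, so no string is accepted and L(A) = ∅.

Yes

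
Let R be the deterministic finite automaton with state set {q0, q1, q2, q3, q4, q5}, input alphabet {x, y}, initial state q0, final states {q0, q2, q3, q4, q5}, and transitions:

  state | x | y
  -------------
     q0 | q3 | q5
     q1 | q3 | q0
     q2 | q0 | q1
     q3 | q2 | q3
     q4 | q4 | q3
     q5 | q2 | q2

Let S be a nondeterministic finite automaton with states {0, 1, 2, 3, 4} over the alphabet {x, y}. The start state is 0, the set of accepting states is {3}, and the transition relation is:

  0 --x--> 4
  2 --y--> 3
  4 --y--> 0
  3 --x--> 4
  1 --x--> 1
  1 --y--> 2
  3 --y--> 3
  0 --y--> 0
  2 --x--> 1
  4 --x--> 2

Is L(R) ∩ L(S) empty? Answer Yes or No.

The string xxyy is accepted by both R and S.
Hence L(R) ∩ L(S) ≠ ∅.

No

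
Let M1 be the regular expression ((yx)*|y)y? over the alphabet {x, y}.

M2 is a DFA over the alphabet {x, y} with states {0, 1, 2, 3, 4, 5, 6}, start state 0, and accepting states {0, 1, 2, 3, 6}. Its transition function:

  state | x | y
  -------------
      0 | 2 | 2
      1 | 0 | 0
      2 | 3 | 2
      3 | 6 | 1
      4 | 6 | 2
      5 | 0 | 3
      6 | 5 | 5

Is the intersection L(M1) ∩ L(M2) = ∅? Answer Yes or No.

The empty string ε is accepted by both M1 and M2.
Hence L(M1) ∩ L(M2) ≠ ∅.

No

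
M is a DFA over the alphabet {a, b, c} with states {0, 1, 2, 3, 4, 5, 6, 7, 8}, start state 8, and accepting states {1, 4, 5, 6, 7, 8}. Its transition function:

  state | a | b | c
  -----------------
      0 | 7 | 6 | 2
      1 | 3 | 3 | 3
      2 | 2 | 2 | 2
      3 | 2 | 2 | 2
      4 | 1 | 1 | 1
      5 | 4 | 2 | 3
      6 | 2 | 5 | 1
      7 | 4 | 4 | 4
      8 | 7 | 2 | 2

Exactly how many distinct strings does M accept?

14

The useful subgraph on states {1, 4, 7, 8} is acyclic, so L(M) is finite; the longest accepting path visits 4 useful states, giving maximum string length 3.
Counting accepting paths from 8 by length: 1 of length 0, 1 of length 1, 3 of length 2, 9 of length 3. Total 14.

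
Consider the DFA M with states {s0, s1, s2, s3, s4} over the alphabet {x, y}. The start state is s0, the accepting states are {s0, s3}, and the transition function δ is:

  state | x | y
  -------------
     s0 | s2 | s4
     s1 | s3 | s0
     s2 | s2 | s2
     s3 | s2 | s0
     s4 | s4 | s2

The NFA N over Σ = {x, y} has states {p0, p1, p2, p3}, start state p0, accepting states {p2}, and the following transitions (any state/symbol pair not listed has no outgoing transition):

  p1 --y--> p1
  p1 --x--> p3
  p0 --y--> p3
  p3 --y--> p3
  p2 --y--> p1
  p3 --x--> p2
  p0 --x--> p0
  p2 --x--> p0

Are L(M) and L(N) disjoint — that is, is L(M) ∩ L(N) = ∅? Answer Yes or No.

Exploring the product automaton M × N from the start pair (s0, p0), following both machines on each input symbol, reaches 8 state pairs: (s0, p0), (s2, p0), (s4, p3), (s2, p3), (s4, p2), (s2, p2), (s4, p0), (s2, p1).
M accepts in {s0, s3} and N accepts in {p2}; no reachable pair has both components accepting, so no string drives both machines to acceptance simultaneously and L(M) ∩ L(N) = ∅.
So no string is accepted by both, and the intersection is empty.

Yes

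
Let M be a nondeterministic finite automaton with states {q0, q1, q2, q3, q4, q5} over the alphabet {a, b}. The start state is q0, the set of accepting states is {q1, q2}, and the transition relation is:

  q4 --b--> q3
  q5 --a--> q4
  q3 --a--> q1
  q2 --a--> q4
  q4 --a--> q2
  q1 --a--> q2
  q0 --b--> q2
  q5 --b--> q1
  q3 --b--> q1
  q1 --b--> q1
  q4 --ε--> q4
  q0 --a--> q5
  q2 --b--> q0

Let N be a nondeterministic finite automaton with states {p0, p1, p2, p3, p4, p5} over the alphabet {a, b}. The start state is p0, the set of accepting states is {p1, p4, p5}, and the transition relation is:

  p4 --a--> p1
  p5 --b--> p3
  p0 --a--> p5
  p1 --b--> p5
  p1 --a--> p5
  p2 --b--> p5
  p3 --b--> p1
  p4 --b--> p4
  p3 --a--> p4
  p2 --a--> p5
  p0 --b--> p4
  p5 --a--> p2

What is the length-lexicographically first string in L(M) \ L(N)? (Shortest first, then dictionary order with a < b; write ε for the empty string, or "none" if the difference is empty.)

The string ab is accepted by M but not by N.
No shorter string lies in the difference, and ab is the lexicographically first length-2 string in L(M) \ L(N).

ab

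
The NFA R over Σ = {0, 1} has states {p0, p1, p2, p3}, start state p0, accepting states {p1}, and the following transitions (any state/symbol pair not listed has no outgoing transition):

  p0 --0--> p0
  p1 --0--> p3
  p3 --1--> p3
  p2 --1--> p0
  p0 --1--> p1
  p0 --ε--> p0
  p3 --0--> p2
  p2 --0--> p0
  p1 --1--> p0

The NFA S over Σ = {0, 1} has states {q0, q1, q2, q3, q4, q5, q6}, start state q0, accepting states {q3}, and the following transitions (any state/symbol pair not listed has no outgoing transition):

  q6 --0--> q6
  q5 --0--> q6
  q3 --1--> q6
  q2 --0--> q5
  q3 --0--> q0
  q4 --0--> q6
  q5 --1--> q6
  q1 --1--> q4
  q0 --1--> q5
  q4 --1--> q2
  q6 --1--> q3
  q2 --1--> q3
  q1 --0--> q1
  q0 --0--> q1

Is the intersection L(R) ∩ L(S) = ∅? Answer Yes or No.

The string 111 is accepted by both R and S.
Hence L(R) ∩ L(S) ≠ ∅.

No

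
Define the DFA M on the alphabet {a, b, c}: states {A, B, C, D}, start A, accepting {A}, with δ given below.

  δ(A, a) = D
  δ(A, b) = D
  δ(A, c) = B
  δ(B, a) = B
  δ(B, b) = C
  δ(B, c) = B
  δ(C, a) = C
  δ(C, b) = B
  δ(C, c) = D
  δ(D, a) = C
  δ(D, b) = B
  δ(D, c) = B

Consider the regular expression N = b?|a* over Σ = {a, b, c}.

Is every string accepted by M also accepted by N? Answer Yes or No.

Converting the expression N to a DFA (subset construction, then merging equivalent states) gives the minimal DFA with states {n0, n1, n2, n3}, start state n0, accepting states {n0, n1, n2} and transitions n0: a→n1, b→n2, c→n3; n1: a→n1, b→n3, c→n3; n2: a→n3, b→n3, c→n3; n3: a→n3, b→n3, c→n3.
Exploring the product automaton M × N from the start pair (A, n0), following both machines on each input symbol, reaches 7 state pairs: (A, n0), (D, n1), (D, n2), (B, n3), (C, n1), (C, n3), (D, n3).
M accepts in {A} and N accepts in {n0, n1, n2}. The reachable pairs whose M-component is accepting are (A, n0); in each of them the N-component is accepting too, so the product for L(M) \ L(N) (M-component accepting, N-component rejecting) has no reachable accepting pair and the difference is empty.
Hence every string in L(M) is also in L(N).

Yes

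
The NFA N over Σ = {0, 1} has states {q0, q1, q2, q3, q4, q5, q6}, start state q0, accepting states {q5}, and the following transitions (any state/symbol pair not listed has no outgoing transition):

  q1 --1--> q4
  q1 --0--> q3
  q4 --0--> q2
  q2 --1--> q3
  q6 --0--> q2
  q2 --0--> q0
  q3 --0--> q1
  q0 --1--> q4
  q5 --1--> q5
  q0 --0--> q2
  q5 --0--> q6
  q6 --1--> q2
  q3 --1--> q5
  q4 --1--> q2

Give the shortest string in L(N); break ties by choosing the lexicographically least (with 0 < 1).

A breadth-first search from q0 reaches an accepting state first via the path q0 → q2 → q3 → q5 on input 011.
No string of length < 3 is accepted (BFS exhausts all shorter strings without reaching an accepting state), and 011 is the lexicographically least accepting string of length 3.

011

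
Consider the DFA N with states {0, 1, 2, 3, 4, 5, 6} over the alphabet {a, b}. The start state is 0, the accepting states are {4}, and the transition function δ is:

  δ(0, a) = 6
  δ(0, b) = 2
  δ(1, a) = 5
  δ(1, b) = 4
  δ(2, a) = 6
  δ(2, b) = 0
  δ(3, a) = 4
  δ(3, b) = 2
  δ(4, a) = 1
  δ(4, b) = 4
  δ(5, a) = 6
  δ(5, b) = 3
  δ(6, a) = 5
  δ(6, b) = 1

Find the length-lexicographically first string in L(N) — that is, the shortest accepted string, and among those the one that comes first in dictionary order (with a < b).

abb

A breadth-first search from 0 reaches an accepting state first via the path 0 → 6 → 1 → 4 on input abb.
No string of length < 3 is accepted (BFS exhausts all shorter strings without reaching an accepting state), and abb is the lexicographically least accepting string of length 3.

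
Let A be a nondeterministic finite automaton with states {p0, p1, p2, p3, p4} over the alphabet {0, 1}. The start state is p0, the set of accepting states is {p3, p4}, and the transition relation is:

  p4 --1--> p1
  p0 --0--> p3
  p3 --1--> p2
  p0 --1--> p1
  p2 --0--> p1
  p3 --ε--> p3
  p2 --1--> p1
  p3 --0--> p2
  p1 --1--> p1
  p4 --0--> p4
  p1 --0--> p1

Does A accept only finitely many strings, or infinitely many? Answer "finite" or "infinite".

The useful states (reachable from p0 and able to reach an accepting state) are {p0, p3}.
Restricted to these states the transition graph has no cycle, so every accepting path has bounded length and L is finite.

finite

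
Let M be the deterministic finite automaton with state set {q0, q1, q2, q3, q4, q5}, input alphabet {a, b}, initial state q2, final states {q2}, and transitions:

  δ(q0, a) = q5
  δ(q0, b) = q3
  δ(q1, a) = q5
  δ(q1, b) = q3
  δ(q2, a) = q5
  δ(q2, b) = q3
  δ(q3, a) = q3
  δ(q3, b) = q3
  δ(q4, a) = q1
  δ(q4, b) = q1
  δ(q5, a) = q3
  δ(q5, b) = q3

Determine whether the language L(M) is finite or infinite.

The useful states (reachable from q2 and able to reach an accepting state) are {q2}.
Restricted to these states the transition graph has no cycle, so every accepting path has bounded length and L is finite.

finite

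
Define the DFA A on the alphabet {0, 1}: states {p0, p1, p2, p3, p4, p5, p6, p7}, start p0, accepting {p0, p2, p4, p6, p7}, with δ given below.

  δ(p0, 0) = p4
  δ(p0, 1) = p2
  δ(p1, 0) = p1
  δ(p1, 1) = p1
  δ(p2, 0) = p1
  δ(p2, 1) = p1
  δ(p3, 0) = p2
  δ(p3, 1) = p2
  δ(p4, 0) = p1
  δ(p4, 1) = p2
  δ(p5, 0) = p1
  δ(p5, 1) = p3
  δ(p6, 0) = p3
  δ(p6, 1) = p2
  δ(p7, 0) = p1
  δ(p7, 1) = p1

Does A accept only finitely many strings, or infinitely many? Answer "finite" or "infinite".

The useful states (reachable from p0 and able to reach an accepting state) are {p0, p2, p4}.
Restricted to these states the transition graph has no cycle, so every accepting path has bounded length and L is finite.

finite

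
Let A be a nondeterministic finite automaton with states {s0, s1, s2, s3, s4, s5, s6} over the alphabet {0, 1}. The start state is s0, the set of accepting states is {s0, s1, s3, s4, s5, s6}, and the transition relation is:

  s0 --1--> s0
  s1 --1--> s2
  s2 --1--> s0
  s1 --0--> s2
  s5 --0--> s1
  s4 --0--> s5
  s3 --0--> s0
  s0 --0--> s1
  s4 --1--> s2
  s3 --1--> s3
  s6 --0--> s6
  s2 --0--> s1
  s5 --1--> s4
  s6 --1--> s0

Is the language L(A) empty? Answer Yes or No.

No

The empty string ε is accepted: the run s0 ends in the accepting state s0.
Since at least one string is accepted, L(A) is not empty.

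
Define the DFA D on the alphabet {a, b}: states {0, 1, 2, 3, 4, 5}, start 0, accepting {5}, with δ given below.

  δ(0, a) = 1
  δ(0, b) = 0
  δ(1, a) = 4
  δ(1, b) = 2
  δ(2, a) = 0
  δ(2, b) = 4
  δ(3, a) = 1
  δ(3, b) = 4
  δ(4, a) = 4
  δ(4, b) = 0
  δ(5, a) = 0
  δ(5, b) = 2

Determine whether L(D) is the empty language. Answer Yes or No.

The states reachable from the start state are {0, 1, 2, 4}.
None of the accepting states {5} is reachable, so no string is accepted and L(D) = ∅.

Yes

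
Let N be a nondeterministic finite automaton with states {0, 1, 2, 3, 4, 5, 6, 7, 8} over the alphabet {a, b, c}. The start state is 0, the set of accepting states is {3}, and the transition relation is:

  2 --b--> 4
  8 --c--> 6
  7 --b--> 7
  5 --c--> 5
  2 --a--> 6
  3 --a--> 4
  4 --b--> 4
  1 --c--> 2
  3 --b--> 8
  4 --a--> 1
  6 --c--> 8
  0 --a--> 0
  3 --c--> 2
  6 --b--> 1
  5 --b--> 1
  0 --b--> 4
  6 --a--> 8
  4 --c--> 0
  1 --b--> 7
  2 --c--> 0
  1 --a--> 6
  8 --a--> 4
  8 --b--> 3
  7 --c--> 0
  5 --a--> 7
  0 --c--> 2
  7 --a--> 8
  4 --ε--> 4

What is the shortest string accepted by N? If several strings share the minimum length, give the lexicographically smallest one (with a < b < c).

A breadth-first search from 0 reaches an accepting state first via the path 0 → 2 → 6 → 8 → 3 on input caab.
No string of length < 4 is accepted (BFS exhausts all shorter strings without reaching an accepting state), and caab is the lexicographically least accepting string of length 4.

caab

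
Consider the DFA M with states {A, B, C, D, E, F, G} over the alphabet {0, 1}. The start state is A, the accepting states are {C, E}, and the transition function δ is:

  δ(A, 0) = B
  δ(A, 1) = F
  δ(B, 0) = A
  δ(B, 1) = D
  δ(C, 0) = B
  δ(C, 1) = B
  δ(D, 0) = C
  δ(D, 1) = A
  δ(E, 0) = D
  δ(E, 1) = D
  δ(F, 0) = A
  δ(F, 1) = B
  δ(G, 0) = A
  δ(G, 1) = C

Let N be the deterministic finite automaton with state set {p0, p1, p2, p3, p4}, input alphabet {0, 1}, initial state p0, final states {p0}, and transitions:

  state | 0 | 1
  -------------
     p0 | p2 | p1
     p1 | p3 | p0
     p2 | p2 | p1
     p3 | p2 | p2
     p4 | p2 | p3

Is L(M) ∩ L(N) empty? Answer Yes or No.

Yes

Exploring the product automaton M × N from the start pair (A, p0), following both machines on each input symbol, reaches 16 state pairs: (A, p0), (B, p2), (F, p1), (A, p2), (D, p1), (A, p3), (B, p0), (C, p3), (F, p2), (B, p1), (D, p0), (C, p2), (A, p1), (B, p3), (F, p0), (D, p2).
M accepts in {C, E} and N accepts in {p0}; no reachable pair has both components accepting, so no string drives both machines to acceptance simultaneously and L(M) ∩ L(N) = ∅.
So no string is accepted by both, and the intersection is empty.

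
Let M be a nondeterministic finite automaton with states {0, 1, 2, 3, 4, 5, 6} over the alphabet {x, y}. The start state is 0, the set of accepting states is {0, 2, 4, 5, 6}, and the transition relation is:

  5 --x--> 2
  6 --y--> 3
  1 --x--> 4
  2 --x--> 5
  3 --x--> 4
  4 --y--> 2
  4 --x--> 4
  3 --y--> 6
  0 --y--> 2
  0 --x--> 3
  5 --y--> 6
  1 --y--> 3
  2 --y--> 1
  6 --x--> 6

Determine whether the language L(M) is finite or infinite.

infinite

State 2 is reachable from the start and can reach an accepting state, and it lies on the cycle 2 → 1 → 3 → 4 → 2.
Traversing that cycle any number of times yields accepted strings of unbounded length, so the language is infinite.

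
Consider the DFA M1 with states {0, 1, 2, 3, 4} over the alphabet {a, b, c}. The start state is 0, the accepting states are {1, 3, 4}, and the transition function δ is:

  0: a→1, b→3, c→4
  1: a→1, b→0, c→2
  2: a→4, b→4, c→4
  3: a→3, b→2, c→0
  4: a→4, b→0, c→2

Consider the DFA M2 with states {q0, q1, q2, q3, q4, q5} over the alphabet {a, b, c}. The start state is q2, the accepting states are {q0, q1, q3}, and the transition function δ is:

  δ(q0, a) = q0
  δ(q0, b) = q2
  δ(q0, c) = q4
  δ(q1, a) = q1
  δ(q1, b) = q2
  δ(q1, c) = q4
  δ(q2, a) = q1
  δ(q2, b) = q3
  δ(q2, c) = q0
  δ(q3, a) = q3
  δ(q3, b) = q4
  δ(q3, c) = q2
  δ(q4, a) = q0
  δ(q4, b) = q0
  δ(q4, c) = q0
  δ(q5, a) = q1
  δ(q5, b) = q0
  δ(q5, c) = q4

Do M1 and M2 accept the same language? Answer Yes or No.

Yes

Exploring the product automaton M1 × M2 from the start pair (0, q2), following both machines on each input symbol, reaches 5 state pairs: (0, q2), (1, q1), (3, q3), (4, q0), (2, q4).
M1 accepts in {1, 3, 4} and M2 accepts in {q0, q1, q3}. In every reachable pair the two components are either both accepting — (1, q1), (3, q3), (4, q0) — or both non-accepting, so no string is accepted by exactly one of the machines: L(M1) \ L(M2) and L(M2) \ L(M1) are both empty.
Hence every string is accepted by M1 iff it is accepted by M2, and the two languages coincide.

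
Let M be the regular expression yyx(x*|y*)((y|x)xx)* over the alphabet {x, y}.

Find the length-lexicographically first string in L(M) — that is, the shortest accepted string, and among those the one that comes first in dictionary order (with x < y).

By inspection of the expression, no string of length less than 3 matches, and yyx is the lexicographically first match of length 3.

yyx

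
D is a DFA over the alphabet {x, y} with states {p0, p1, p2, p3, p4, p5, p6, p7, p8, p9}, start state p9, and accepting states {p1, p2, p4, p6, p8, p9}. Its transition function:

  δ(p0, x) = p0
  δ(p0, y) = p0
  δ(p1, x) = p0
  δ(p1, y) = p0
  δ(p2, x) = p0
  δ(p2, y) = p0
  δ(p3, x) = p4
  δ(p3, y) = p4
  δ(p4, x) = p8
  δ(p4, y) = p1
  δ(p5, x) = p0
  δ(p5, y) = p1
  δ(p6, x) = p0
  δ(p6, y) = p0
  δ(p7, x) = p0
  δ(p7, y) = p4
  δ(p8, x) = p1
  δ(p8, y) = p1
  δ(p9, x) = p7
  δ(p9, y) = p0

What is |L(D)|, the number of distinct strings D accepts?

6

The useful subgraph on states {p1, p4, p7, p8, p9} is acyclic, so L(D) is finite; the longest accepting path visits 5 useful states, giving maximum string length 4.
Counting accepting paths from p9 by length: 1 of length 0, 1 of length 2, 2 of length 3, 2 of length 4. Total 6.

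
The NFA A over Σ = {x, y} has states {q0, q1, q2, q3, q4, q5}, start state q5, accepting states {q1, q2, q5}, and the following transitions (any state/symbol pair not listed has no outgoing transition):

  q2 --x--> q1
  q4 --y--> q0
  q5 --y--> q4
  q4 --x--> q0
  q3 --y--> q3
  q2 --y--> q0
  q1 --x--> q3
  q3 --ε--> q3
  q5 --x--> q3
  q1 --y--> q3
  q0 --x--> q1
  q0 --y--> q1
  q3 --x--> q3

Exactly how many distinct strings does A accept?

5

The useful subgraph on states {q0, q1, q4, q5} is acyclic, so L(A) is finite; the longest accepting path visits 4 useful states, giving maximum string length 3.
Counting accepting paths from q5 by length: 1 of length 0, 4 of length 3. Total 5.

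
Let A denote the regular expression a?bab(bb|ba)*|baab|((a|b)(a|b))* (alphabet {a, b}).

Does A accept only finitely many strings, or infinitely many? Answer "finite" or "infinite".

The expression contains a Kleene star applied to a subexpression that matches at least one nonempty string, so it matches strings of unbounded length.
Hence L(A) is infinite.

infinite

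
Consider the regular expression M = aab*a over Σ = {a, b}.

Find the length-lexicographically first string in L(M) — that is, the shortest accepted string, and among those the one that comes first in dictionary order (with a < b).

aaa

By inspection of the expression, no string of length less than 3 matches, and aaa is the lexicographically first match of length 3.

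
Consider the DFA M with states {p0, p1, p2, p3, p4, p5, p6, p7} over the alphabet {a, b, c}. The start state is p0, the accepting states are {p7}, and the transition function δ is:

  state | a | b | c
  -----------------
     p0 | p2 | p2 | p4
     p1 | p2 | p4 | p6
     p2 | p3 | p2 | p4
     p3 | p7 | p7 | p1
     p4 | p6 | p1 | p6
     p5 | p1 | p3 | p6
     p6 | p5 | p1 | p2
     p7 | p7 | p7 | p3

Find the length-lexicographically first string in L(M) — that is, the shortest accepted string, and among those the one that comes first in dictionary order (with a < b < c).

A breadth-first search from p0 reaches an accepting state first via the path p0 → p2 → p3 → p7 on input aaa.
No string of length < 3 is accepted (BFS exhausts all shorter strings without reaching an accepting state), and aaa is the lexicographically least accepting string of length 3.

aaa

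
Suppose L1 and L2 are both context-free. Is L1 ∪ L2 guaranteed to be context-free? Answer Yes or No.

Yes

Take grammars for L₁ and L₂ with disjoint nonterminals and start symbols S₁, S₂; the grammar with a new start symbol and productions S → S₁ | S₂ generates L₁ ∪ L₂.
So the context-free languages are closed under union.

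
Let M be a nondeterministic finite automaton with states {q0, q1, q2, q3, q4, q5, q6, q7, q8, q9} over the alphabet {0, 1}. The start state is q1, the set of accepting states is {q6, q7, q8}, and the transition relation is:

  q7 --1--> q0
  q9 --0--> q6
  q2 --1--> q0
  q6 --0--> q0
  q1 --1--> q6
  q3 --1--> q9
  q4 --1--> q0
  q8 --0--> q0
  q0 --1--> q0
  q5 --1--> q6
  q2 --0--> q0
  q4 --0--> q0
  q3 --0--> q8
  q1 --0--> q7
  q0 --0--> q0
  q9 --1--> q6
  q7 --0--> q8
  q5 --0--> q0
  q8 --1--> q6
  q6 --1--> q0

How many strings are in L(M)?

The useful subgraph on states {q1, q6, q7, q8} is acyclic, so L(M) is finite; the longest accepting path visits 4 useful states, giving maximum string length 3.
Counting accepting paths from q1 by length: 2 of length 1, 1 of length 2, 1 of length 3. Total 4.

4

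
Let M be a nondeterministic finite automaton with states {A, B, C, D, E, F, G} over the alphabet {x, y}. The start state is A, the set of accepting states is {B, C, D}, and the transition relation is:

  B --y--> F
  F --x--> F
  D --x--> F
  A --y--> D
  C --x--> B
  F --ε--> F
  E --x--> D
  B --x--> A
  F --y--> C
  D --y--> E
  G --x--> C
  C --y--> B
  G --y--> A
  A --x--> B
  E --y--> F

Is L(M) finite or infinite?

State A is reachable from the start and can reach an accepting state, and it lies on the cycle A → B → A.
Traversing that cycle any number of times yields accepted strings of unbounded length, so the language is infinite.

infinite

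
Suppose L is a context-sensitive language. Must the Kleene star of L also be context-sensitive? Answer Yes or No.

Yes

An LBA guesses a factorisation of the input into blocks (marking block boundaries on a second track) and verifies each block with the LBA for L; this uses no space beyond the input, so L* is context-sensitive.
So the context-sensitive languages are closed under Kleene star.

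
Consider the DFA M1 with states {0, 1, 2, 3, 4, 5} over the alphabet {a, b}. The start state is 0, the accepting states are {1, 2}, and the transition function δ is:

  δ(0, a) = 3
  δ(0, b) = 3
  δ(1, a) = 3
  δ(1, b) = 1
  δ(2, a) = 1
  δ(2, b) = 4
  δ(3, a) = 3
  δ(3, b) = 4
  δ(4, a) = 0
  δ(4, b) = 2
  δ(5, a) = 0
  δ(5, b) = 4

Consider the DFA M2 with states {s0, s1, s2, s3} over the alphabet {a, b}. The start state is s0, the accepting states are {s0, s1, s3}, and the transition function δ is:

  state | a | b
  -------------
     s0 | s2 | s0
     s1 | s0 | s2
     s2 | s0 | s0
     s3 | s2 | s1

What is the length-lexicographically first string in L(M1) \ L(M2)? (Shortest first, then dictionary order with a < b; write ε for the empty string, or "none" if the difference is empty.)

The string abba is accepted by M1 but not by M2.
No shorter string lies in the difference, and abba is the lexicographically first length-4 string in L(M1) \ L(M2).

abba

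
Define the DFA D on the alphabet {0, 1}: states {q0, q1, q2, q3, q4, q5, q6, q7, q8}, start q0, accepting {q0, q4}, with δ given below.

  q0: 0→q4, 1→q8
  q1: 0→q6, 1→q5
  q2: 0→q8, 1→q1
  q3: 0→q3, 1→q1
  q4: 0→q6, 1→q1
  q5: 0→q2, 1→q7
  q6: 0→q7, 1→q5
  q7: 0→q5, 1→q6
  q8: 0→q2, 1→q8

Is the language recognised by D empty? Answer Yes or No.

No

The empty string ε is accepted: the run q0 ends in the accepting state q0.
Since at least one string is accepted, L(D) is not empty.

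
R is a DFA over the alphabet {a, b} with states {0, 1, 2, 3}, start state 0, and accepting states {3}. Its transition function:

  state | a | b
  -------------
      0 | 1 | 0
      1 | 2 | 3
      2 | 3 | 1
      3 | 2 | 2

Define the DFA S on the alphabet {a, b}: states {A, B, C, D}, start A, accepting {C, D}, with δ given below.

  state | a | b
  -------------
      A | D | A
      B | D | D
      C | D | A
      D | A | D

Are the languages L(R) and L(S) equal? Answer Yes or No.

No

The string aabb is accepted by R but rejected by S.
So L(R) ≠ L(S).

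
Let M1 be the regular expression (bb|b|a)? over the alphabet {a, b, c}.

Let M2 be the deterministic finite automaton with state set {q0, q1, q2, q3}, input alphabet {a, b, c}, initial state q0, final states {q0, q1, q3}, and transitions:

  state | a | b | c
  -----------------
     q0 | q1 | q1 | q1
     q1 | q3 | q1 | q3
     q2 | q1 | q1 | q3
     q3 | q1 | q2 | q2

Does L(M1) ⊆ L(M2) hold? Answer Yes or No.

Converting the expression M1 to a DFA (subset construction, then merging equivalent states) gives the minimal DFA with states {r0, r1, r2, r3}, start state r0, accepting states {r0, r1, r2} and transitions r0: a→r1, b→r2, c→r3; r1: a→r3, b→r3, c→r3; r2: a→r3, b→r1, c→r3; r3: a→r3, b→r3, c→r3.
Exploring the product automaton M1 × M2 from the start pair (r0, q0), following both machines on each input symbol, reaches 6 state pairs: (r0, q0), (r1, q1), (r2, q1), (r3, q1), (r3, q3), (r3, q2).
M1 accepts in {r0, r1, r2} and M2 accepts in {q0, q1, q3}. The reachable pairs whose M1-component is accepting are (r0, q0), (r1, q1), (r2, q1); in each of them the M2-component is accepting too, so the product for L(M1) \ L(M2) (M1-component accepting, M2-component rejecting) has no reachable accepting pair and the difference is empty.
Hence every string in L(M1) is also in L(M2).

Yes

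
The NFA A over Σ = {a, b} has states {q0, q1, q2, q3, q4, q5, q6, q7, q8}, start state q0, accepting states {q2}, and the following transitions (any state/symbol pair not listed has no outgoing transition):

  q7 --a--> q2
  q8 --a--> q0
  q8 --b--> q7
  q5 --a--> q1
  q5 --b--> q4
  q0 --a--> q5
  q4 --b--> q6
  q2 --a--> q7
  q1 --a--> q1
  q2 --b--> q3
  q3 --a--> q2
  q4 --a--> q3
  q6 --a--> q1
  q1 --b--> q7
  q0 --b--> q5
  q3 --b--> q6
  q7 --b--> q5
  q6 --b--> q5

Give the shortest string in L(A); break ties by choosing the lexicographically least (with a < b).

A breadth-first search from q0 reaches an accepting state first via the path q0 → q5 → q1 → q7 → q2 on input aaba.
No string of length < 4 is accepted (BFS exhausts all shorter strings without reaching an accepting state), and aaba is the lexicographically least accepting string of length 4.

aaba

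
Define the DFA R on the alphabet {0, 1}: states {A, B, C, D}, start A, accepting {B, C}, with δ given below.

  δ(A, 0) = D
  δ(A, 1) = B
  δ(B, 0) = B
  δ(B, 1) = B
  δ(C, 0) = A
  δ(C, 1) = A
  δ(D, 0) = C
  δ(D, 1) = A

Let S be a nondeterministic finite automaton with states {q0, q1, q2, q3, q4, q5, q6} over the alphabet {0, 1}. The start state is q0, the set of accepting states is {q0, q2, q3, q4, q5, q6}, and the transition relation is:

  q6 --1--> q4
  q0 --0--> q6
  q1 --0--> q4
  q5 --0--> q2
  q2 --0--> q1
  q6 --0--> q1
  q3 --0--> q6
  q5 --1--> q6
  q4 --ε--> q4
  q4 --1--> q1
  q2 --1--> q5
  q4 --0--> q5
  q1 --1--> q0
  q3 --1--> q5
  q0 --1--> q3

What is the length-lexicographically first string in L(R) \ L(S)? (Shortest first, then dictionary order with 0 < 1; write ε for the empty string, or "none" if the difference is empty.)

00

The string 00 is accepted by R but not by S.
No shorter string lies in the difference, and 00 is the lexicographically first length-2 string in L(R) \ L(S).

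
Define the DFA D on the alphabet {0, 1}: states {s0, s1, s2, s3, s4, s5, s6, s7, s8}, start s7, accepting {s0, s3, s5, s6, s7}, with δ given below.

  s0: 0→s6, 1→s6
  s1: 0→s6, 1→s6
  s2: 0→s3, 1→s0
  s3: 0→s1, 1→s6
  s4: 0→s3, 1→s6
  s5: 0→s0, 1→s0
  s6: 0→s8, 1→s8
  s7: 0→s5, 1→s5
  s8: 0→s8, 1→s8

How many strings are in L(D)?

15

The useful subgraph on states {s0, s5, s6, s7} is acyclic, so L(D) is finite; the longest accepting path visits 4 useful states, giving maximum string length 3.
Counting accepting paths from s7 by length: 1 of length 0, 2 of length 1, 4 of length 2, 8 of length 3. Total 15.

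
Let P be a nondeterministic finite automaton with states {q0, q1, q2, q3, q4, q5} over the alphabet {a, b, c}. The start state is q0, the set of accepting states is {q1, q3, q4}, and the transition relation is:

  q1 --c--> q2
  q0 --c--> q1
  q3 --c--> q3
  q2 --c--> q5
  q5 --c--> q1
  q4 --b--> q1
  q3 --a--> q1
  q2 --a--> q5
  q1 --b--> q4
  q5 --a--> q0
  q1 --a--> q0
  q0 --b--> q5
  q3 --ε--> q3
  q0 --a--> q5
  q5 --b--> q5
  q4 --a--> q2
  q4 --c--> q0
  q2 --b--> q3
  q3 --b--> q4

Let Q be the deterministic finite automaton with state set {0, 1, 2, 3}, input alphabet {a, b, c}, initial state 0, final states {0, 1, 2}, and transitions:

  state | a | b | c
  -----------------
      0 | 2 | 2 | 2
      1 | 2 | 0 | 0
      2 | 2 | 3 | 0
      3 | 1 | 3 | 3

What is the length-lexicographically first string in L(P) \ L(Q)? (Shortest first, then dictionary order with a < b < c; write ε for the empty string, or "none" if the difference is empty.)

cb

The string cb is accepted by P but not by Q.
No shorter string lies in the difference, and cb is the lexicographically first length-2 string in L(P) \ L(Q).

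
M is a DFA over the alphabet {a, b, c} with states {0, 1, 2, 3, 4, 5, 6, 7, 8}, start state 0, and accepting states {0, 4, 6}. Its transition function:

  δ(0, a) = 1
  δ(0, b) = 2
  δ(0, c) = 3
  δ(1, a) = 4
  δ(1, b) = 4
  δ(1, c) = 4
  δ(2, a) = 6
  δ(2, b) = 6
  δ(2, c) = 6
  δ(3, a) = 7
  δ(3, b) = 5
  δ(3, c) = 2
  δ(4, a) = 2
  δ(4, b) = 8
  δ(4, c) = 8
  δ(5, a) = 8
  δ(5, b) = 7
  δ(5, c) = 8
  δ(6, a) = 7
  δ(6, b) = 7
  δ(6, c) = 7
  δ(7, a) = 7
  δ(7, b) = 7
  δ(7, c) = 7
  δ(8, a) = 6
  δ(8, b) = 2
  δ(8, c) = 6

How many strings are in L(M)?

The useful subgraph on states {0, 1, 2, 3, 4, 5, 6, 8} is acyclic, so L(M) is finite; the longest accepting path visits 6 useful states, giving maximum string length 5.
Counting accepting paths from 0 by length: 1 of length 0, 6 of length 2, 3 of length 3, 25 of length 4, 24 of length 5. Total 59.

59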